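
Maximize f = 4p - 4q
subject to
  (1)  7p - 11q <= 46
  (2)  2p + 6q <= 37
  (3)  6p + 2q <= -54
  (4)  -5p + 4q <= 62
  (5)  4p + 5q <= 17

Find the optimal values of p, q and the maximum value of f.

p = -251/40, q = -327/40, maximum f = 38/5

Vertices and f = 4p - 4q:
  (-251/40, -327/40) → f = 38/5
  (-866/27, -664/27) → f = -808/27
  (-10, 3) → f = -52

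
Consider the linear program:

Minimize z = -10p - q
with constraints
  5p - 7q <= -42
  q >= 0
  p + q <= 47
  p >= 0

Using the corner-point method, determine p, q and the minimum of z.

Extreme points and z = -10p - q:
  (287/12, 277/12) → z = -1049/4
  (0, 6) → z = -6
  (0, 47) → z = -47

p = 287/12, q = 277/12, minimum z = -1049/4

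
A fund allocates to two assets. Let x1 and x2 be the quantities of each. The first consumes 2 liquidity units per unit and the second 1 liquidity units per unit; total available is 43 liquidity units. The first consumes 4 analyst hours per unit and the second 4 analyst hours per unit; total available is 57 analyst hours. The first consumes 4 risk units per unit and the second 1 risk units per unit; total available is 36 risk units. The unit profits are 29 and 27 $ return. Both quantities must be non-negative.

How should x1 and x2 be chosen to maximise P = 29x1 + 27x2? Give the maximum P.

x1 = 29/4, x2 = 7, maximum P = 1597/4

Corner points and P = 29x1 + 27x2:
  (0, 0) → P = 0
  (0, 57/4) → P = 1539/4
  (9, 0) → P = 261
  (29/4, 7) → P = 1597/4

The binding constraints are 4x1 + 4x2 = 57 and 4x1 + x2 = 36.
Solving simultaneously gives x1 = 29/4, x2 = 7.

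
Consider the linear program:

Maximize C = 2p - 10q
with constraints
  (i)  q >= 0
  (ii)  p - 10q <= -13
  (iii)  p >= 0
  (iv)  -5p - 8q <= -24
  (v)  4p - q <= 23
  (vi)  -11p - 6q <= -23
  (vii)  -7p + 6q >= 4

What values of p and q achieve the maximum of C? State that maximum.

p = 56/43, q = 94/43, maximum C = -828/43

The feasible region is unbounded (it extends along (0, 1), (1, 4)), but C strictly decreases along every unbounded feasible direction, so there is no improving ray and the maximum is attained at a vertex.

The binding constraints are -5p - 8q = -24 and -7p + 6q = 4.
Solving simultaneously gives p = 56/43, q = 94/43.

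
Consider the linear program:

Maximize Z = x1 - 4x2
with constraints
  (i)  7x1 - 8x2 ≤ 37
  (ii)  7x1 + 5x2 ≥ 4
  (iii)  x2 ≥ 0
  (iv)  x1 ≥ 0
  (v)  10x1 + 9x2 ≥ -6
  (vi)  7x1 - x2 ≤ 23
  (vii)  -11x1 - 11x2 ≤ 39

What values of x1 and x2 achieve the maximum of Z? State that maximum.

Vertices and Z = x1 - 4x2:
  (4/7, 0) → Z = 4/7
  (0, 4/5) → Z = -16/5
  (23/7, 0) → Z = 23/7
The feasible region is unbounded (it extends along (0, 1), (1, 7)), but Z strictly decreases along every unbounded feasible direction, so there is no improving ray and the maximum is attained at a vertex.

At the optimal vertex, x2 = 0 and 7x1 - x2 = 23.
Solving simultaneously gives x1 = 23/7, x2 = 0.

x1 = 23/7, x2 = 0, maximum Z = 23/7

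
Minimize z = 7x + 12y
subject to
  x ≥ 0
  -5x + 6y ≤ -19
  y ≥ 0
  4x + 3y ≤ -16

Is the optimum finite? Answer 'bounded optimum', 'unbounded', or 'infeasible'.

The boundaries x = 0 and 4x + 3y = -16 meet at (0, -16/3), but that point violates y ≥ 0. Every candidate vertex is excluded by some other constraint, so the feasible region is empty.

infeasible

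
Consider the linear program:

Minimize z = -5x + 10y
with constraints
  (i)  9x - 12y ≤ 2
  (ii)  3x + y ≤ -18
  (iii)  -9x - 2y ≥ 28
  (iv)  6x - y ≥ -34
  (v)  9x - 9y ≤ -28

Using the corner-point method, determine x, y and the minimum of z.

At the optimal vertex, 6x - y = -34 and 9x - 9y = -28.
Solving simultaneously gives x = -278/45, y = -46/15.

x = -278/45, y = -46/15, minimum z = 2/9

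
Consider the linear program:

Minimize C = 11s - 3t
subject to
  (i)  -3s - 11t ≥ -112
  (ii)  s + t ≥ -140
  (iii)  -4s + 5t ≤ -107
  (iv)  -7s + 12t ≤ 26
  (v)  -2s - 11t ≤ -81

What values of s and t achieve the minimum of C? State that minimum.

s = 791/27, t = 55/27, minimum C = 8536/27

Extreme points and C = 11s - 3t:
  (1737/59, 127/59) → C = 18726/59
  (31, 19/11) → C = 3694/11
  (791/27, 55/27) → C = 8536/27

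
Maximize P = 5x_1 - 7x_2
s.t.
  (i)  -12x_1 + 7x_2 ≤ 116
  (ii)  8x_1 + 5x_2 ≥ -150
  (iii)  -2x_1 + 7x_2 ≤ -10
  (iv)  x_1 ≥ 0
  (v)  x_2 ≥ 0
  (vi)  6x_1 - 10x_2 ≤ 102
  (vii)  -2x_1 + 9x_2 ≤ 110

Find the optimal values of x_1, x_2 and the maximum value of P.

x_1 = 307/11, x_2 = 72/11, maximum P = 1031/11

Vertices and P = 5x_1 - 7x_2:
  (5, 0) → P = 25
  (307/11, 72/11) → P = 1031/11
  (17, 0) → P = 85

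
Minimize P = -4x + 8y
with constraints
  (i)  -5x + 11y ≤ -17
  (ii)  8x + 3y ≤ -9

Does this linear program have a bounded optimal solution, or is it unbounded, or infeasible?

unbounded

From the feasible point (-48/103, -181/103), moving in the direction (3, -8) keeps every constraint satisfied while P decreases without bound.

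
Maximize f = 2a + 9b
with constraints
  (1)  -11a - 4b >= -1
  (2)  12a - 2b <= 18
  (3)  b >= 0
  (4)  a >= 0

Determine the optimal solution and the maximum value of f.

a = 0, b = 1/4, maximum f = 9/4

Corner points and f = 2a + 9b:
  (1/11, 0) → f = 2/11
  (0, 1/4) → f = 9/4
  (0, 0) → f = 0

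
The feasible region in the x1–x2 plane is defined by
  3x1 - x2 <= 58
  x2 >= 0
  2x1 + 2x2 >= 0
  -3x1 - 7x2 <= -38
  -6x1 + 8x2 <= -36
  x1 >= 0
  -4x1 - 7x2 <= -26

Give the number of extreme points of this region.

Of the 21 pairwise boundary intersections, those satisfying every inequality are:
  (58/3, 0)
  (214/9, 40/3)
  (38/3, 0)
  (278/33, 20/11)

4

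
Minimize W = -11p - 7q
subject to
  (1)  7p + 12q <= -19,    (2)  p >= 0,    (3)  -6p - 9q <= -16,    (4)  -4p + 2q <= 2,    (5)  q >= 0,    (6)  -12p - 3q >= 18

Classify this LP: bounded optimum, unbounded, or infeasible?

The boundaries q = 0 and -12p - 3q = 18 meet at (-3/2, 0), but that point violates 7p + 12q ≤ -19. Every candidate vertex is excluded by some other constraint, so the feasible region is empty.

infeasible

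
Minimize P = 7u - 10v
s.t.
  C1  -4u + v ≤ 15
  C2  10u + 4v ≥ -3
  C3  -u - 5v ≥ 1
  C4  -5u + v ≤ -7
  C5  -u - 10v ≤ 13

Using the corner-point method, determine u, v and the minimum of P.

Corner points and P = 7u - 10v:
  (17/13, -6/13) → P = 179/13
  (11, -12/5) → P = 101
  (19/17, -24/17) → P = 373/17

At the optimal vertex, -u - 5v = 1 and -5u + v = -7.
Solving simultaneously gives u = 17/13, v = -6/13.

u = 17/13, v = -6/13, minimum P = 179/13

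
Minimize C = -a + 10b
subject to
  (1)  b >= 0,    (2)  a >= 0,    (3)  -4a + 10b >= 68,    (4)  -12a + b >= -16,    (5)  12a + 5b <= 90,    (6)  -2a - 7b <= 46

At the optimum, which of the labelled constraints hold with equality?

Feasible corners and C = -a + 10b:
  (0, 34/5) → C = 68
  (0, 18) → C = 180
  (57/29, 220/29) → C = 2143/29
  (85/36, 37/3) → C = 4355/36

The minimum is at (0, 34/5). Substituting into each constraint, equality holds for (2) and (3); the remaining constraints have slack.

(2) and (3)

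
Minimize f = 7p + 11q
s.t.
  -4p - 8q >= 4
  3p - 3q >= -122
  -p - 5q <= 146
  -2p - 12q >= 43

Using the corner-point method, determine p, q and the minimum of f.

The binding constraints are 3p - 3q = -122 and -p - 5q = 146.
Solving simultaneously gives p = -524/9, q = -158/9.

p = -524/9, q = -158/9, minimum f = -1802/3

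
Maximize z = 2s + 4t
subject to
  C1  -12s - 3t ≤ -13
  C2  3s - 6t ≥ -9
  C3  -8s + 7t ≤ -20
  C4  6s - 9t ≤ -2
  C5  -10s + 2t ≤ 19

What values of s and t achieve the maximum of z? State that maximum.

s = 23/3, t = 16/3, maximum z = 110/3

Extreme points and z = 2s + 4t:
  (61/9, 44/9) → z = 298/9
  (23/3, 16/3) → z = 110/3
  (97/15, 68/15) → z = 466/15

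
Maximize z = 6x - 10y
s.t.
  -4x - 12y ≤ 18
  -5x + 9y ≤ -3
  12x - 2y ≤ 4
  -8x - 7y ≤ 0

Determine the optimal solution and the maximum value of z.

x = 7/25, y = -8/25, maximum z = 122/25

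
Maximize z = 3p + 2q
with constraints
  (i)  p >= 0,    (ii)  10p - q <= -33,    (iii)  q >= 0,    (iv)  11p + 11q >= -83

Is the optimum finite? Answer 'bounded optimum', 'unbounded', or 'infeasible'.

From the feasible point (0, 33), moving in the direction (0, 1) keeps every constraint satisfied while z increases without bound.

unbounded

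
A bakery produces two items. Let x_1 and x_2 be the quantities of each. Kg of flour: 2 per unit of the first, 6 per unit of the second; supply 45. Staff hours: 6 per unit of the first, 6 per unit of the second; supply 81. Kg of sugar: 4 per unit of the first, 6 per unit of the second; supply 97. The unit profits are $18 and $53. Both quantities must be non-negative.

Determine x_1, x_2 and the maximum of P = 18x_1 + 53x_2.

x_1 = 9, x_2 = 9/2, maximum P = 801/2

Corner points and P = 18x_1 + 53x_2:
  (0, 0) → P = 0
  (0, 15/2) → P = 795/2
  (27/2, 0) → P = 243
  (9, 9/2) → P = 801/2

The binding constraints are 2x_1 + 6x_2 = 45 and 6x_1 + 6x_2 = 81.
Solving simultaneously gives x_1 = 9, x_2 = 9/2.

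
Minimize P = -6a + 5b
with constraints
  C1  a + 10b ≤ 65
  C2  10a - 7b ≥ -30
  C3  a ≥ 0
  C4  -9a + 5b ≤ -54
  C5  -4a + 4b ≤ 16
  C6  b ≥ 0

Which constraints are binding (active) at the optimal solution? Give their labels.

C1 and C6

Extreme points and P = -6a + 5b:
  (173/19, 531/95) → P = -507/19
  (65, 0) → P = -390
  (6, 0) → P = -36

The minimum is at (65, 0). Substituting into each constraint, equality holds for C1 and C6; the remaining constraints have slack.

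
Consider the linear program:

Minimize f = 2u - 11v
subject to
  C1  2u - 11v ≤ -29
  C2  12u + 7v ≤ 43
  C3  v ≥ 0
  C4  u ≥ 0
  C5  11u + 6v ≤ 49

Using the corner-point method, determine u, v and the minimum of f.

Vertices and f = 2u - 11v:
  (135/73, 217/73) → f = -29
  (0, 29/11) → f = -29
  (0, 43/7) → f = -473/7

The binding constraints are 12u + 7v = 43 and u = 0.
Solving simultaneously gives u = 0, v = 43/7.

u = 0, v = 43/7, minimum f = -473/7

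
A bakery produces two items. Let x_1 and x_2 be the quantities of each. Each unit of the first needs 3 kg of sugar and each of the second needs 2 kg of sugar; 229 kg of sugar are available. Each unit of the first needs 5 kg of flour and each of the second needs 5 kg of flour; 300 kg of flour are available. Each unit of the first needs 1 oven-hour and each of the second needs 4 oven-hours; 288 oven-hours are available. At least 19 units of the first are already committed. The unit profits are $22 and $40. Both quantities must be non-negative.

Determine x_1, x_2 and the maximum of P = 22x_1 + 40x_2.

x_1 = 19, x_2 = 41, maximum P = 2058

Vertices and P = 22x_1 + 40x_2:
  (60, 0) → P = 1320
  (19, 0) → P = 418
  (19, 41) → P = 2058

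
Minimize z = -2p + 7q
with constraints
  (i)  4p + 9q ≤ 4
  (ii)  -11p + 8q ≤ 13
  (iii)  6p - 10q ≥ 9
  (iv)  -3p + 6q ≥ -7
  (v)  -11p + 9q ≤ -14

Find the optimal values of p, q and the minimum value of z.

Corner points and z = -2p + 7q:
  (121/94, -6/47) → z = -163/47
  (29/17, -16/51) → z = -286/51
  (59/56, -15/56) → z = -223/56
  (7/13, -35/39) → z = -287/39

The binding constraints are -3p + 6q = -7 and -11p + 9q = -14.
Solving simultaneously gives p = 7/13, q = -35/39.

p = 7/13, q = -35/39, minimum z = -287/39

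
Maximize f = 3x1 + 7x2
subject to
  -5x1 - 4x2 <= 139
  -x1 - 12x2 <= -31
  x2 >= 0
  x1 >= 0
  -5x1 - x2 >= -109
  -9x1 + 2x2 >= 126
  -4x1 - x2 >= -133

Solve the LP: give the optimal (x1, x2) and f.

x1 = 0, x2 = 109, maximum f = 763

Corner points and f = 3x1 + 7x2:
  (0, 109) → f = 763
  (0, 63) → f = 441
  (92/19, 1611/19) → f = 11553/19

The binding constraints are x1 = 0 and -5x1 - x2 = -109.
Solving simultaneously gives x1 = 0, x2 = 109.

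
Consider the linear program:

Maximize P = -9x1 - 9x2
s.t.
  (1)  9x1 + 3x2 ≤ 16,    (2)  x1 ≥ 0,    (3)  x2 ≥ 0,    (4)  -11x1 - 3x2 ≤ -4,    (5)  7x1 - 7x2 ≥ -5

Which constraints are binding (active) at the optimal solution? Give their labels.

(3) and (4)

Feasible corners and P = -9x1 - 9x2:
  (16/9, 0) → P = -16
  (97/84, 157/84) → P = -381/14
  (4/11, 0) → P = -36/11
  (13/98, 83/98) → P = -432/49

The maximum is at (4/11, 0). Substituting into each constraint, equality holds for (3) and (4); the remaining constraints have slack.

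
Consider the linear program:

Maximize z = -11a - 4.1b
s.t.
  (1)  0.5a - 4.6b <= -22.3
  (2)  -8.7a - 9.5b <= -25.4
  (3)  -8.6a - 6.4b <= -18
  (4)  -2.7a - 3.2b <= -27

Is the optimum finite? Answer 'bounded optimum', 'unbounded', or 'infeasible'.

From the feasible point (2642/701, 7371/1402), moving in the direction (-6.4, 8.6) keeps every constraint satisfied while z increases without bound.

unbounded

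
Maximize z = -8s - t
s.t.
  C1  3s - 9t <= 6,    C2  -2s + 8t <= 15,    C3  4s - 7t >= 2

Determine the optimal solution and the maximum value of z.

Extreme points and z = -8s - t:
  (61/2, 19/2) → z = -507/2
  (-8/5, -6/5) → z = 14
  (121/18, 32/9) → z = -172/3

s = -8/5, t = -6/5, maximum z = 14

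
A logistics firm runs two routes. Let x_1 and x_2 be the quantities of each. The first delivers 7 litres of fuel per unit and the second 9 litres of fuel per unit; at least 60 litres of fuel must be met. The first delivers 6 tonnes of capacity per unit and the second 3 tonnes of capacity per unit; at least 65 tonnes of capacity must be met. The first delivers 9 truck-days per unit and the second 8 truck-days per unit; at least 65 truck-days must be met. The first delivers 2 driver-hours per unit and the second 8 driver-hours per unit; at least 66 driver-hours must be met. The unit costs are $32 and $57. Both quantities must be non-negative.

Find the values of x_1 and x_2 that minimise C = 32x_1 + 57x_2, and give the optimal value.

Feasible corners and C = 32x_1 + 57x_2:
  (0, 65/3) → C = 1235
  (33, 0) → C = 1056
  (23/3, 19/3) → C = 1819/3
The feasible region is unbounded (it extends along (0, 1), (1, 0)), but C strictly increases along every unbounded feasible direction, so there is no improving ray and the minimum is attained at a vertex.

The binding constraints are 6x_1 + 3x_2 = 65 and 2x_1 + 8x_2 = 66.
Solving simultaneously gives x_1 = 23/3, x_2 = 19/3.

x_1 = 23/3, x_2 = 19/3, minimum C = 1819/3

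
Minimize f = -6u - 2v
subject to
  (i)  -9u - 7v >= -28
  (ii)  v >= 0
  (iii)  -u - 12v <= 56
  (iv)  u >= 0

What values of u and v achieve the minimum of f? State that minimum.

Extreme points and f = -6u - 2v:
  (28/9, 0) → f = -56/3
  (0, 4) → f = -8
  (0, 0) → f = 0

At the optimal vertex, -9u - 7v = -28 and v = 0.
Solving simultaneously gives u = 28/9, v = 0.

u = 28/9, v = 0, minimum f = -56/3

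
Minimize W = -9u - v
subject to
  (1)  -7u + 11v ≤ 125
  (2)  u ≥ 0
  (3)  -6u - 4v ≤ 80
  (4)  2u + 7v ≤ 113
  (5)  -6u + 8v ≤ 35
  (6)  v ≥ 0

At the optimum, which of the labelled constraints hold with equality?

(4) and (6)

Vertices and W = -9u - v:
  (0, 35/8) → W = -35/8
  (0, 0) → W = 0
  (659/58, 374/29) → W = -6679/58
  (113/2, 0) → W = -1017/2

The minimum is at (113/2, 0). Substituting into each constraint, equality holds for (4) and (6); the remaining constraints have slack.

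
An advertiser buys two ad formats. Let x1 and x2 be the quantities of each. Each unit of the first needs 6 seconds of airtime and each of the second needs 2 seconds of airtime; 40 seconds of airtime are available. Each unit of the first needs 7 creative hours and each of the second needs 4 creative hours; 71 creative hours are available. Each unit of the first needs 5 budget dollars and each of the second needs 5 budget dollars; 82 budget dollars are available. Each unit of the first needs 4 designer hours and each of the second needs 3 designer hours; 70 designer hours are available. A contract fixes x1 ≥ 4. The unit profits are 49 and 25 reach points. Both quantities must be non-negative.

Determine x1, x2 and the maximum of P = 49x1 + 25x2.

Vertices and P = 49x1 + 25x2:
  (20/3, 0) → P = 980/3
  (4, 0) → P = 196
  (4, 8) → P = 396

At the optimal vertex, 6x1 + 2x2 = 40 and x1 = 4.
Solving simultaneously gives x1 = 4, x2 = 8.

x1 = 4, x2 = 8, maximum P = 396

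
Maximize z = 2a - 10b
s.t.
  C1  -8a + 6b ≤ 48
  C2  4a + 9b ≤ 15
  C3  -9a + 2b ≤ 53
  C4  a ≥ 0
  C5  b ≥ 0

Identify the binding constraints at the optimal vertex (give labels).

C2 and C5

Extreme points and z = 2a - 10b:
  (0, 5/3) → z = -50/3
  (15/4, 0) → z = 15/2
  (0, 0) → z = 0

The maximum is at (15/4, 0). Substituting into each constraint, equality holds for C2 and C5; the remaining constraints have slack.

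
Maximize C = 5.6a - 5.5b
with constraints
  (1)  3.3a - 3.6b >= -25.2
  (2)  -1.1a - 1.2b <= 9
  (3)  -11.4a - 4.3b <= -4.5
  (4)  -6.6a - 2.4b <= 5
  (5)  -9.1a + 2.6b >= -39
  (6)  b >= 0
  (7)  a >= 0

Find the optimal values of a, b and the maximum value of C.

a = 30/7, b = 0, maximum C = 24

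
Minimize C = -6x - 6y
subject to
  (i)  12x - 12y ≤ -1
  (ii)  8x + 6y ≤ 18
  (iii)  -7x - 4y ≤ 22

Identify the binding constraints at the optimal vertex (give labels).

Extreme points and C = -6x - 6y:
  (5/4, 4/3) → C = -31/2
  (-67/33, -257/132) → C = 525/22
  (-102/5, 151/5) → C = -294/5

The minimum is at (-102/5, 151/5). Substituting into each constraint, equality holds for (ii) and (iii); the remaining constraints have slack.

(ii) and (iii)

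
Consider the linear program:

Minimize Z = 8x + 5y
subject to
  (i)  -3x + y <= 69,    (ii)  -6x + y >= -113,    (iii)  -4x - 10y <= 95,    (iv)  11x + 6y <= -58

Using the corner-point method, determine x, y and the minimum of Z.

Vertices and Z = 8x + 5y:
  (-785/34, -9/34) → Z = -6325/34
  (-472/29, 585/29) → Z = -851/29
  (-5/43, -813/86) → Z = -4145/86

At the optimal vertex, -3x + y = 69 and -4x - 10y = 95.
Solving simultaneously gives x = -785/34, y = -9/34.

x = -785/34, y = -9/34, minimum Z = -6325/34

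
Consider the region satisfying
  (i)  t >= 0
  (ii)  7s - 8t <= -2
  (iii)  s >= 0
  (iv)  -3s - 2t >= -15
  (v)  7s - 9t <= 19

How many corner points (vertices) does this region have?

3

Intersecting each pair of boundary lines and keeping only the points that satisfy every inequality leaves:
  (0, 1/4)
  (58/19, 111/38)
  (0, 15/2)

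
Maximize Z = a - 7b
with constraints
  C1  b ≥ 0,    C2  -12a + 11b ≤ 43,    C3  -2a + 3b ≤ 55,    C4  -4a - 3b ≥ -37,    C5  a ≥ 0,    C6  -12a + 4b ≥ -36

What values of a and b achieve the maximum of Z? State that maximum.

Corner points and Z = a - 7b:
  (0, 0) → Z = 0
  (3, 0) → Z = 3
  (139/40, 77/10) → Z = -2017/40
  (0, 43/11) → Z = -301/11
  (64/13, 75/13) → Z = -461/13

At the optimal vertex, b = 0 and -12a + 4b = -36.
Solving simultaneously gives a = 3, b = 0.

a = 3, b = 0, maximum Z = 3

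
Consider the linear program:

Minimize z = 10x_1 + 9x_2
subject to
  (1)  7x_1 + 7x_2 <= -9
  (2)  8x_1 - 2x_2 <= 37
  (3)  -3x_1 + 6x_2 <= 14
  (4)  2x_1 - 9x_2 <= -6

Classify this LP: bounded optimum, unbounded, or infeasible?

bounded optimum

Corner points and z = 10x_1 + 9x_2:
  (-152/63, 71/63) → z = -881/63
  (-123/77, 24/77) → z = -1014/77
  (-6, -2/3) → z = -66
The feasible region has finitely many vertices and no improving ray; the minimum is -66 at (-6, -2/3).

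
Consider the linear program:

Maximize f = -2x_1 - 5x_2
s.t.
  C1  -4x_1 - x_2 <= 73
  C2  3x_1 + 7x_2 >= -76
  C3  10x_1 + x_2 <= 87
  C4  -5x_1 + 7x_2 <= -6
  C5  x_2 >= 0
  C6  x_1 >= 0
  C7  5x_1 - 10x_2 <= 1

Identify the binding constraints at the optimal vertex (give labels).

C4 and C7

Extreme points and f = -2x_1 - 5x_2:
  (41/5, 5) → f = -207/5
  (871/105, 85/21) → f = -1289/35
  (53/15, 5/3) → f = -77/5

The maximum is at (53/15, 5/3). Substituting into each constraint, equality holds for C4 and C7; the remaining constraints have slack.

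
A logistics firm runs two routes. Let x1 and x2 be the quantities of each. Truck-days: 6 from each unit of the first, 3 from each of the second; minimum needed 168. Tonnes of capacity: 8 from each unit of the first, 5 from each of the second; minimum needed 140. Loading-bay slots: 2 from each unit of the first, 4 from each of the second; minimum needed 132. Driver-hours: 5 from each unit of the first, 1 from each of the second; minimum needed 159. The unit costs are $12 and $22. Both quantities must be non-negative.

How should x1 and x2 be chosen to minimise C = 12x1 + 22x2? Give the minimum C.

x1 = 28, x2 = 19, minimum C = 754

Extreme points and C = 12x1 + 22x2:
  (0, 159) → C = 3498
  (66, 0) → C = 792
  (28, 19) → C = 754
The feasible region is unbounded (it extends along (0, 1), (1, 0)), but C strictly increases along every unbounded feasible direction, so there is no improving ray and the minimum is attained at a vertex.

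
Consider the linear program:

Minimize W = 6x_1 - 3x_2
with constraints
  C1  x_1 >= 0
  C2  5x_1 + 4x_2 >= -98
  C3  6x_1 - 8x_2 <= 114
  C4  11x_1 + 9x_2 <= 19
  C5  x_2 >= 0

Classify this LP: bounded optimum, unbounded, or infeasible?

bounded optimum

Feasible corners and W = 6x_1 - 3x_2:
  (0, 19/9) → W = -19/3
  (0, 0) → W = 0
  (19/11, 0) → W = 114/11
The feasible region has finitely many vertices and no improving ray; the minimum is -19/3 at (0, 19/9).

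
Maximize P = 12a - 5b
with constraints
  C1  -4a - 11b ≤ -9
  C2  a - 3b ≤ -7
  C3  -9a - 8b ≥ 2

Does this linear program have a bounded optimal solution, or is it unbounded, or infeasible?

bounded optimum

Corner points and P = 12a - 5b:
  (-50/23, 37/23) → P = -785/23
  (-62/35, 61/35) → P = -1049/35
The feasible region has finitely many vertices and no improving ray; the maximum is -1049/35 at (-62/35, 61/35).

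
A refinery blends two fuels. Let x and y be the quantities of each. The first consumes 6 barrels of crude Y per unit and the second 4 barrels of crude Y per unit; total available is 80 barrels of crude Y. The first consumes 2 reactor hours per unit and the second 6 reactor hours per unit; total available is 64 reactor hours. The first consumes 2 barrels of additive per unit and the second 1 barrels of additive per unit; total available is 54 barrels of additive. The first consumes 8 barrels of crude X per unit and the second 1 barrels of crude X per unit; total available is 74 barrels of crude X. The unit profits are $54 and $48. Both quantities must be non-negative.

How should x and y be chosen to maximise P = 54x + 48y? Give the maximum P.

x = 8, y = 8, maximum P = 816

Extreme points and P = 54x + 48y:
  (0, 0) → P = 0
  (0, 32/3) → P = 512
  (37/4, 0) → P = 999/2
  (8, 8) → P = 816
  (108/13, 98/13) → P = 10536/13

The binding constraints are 6x + 4y = 80 and 2x + 6y = 64.
Solving simultaneously gives x = 8, y = 8.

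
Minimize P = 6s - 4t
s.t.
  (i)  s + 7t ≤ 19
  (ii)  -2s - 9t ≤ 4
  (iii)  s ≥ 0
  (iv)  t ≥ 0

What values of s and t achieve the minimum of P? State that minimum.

s = 0, t = 19/7, minimum P = -76/7

Corner points and P = 6s - 4t:
  (0, 19/7) → P = -76/7
  (19, 0) → P = 114
  (0, 0) → P = 0

The optimum lies where s + 7t = 19 and s = 0.
Solving simultaneously gives s = 0, t = 19/7.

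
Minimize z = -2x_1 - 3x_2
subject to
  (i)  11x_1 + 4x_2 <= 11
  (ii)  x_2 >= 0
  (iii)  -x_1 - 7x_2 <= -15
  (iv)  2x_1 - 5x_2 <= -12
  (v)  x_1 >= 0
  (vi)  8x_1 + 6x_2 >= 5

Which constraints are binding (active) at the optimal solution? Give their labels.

Feasible corners and z = -2x_1 - 3x_2:
  (1/9, 22/9) → z = -68/9
  (0, 11/4) → z = -33/4
  (0, 12/5) → z = -36/5

The minimum is at (0, 11/4). Substituting into each constraint, equality holds for (i) and (v); the remaining constraints have slack.

(i) and (v)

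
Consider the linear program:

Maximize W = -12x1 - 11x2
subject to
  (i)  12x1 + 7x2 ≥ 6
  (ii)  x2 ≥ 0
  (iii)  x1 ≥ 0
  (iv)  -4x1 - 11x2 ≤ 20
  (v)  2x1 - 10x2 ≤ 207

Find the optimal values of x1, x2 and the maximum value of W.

Corner points and W = -12x1 - 11x2:
  (1/2, 0) → W = -6
  (0, 6/7) → W = -66/7
  (207/2, 0) → W = -1242
The feasible region is unbounded (it extends along (0, 1), (5, 1)), but W strictly decreases along every unbounded feasible direction, so there is no improving ray and the maximum is attained at a vertex.

The binding constraints are 12x1 + 7x2 = 6 and x2 = 0.
Solving simultaneously gives x1 = 1/2, x2 = 0.

x1 = 1/2, x2 = 0, maximum W = -6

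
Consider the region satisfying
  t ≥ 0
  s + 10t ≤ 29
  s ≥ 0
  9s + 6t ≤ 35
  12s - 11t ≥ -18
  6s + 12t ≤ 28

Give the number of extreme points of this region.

5

Of the 15 pairwise boundary intersections, those satisfying every inequality are:
  (0, 0)
  (35/9, 0)
  (0, 18/11)
  (7/2, 7/12)
  (46/105, 74/35)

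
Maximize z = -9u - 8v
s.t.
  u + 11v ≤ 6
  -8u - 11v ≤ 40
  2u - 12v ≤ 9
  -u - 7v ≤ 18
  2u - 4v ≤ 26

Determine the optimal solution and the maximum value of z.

u = -46/7, v = 8/7, maximum z = 50

Corner points and z = -9u - 8v:
  (-46/7, 8/7) → z = 50
  (171/34, 3/34) → z = -1563/34
  (-381/118, -76/59) → z = 4645/118

At the optimal vertex, u + 11v = 6 and -8u - 11v = 40.
Solving simultaneously gives u = -46/7, v = 8/7.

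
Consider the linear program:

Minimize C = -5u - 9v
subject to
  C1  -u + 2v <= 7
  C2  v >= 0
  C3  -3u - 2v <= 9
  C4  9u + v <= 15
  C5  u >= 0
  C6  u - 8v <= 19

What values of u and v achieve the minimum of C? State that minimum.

Feasible corners and C = -5u - 9v:
  (23/19, 78/19) → C = -43
  (0, 7/2) → C = -63/2
  (5/3, 0) → C = -25/3
  (0, 0) → C = 0

The optimum lies where -u + 2v = 7 and 9u + v = 15.
Solving simultaneously gives u = 23/19, v = 78/19.

u = 23/19, v = 78/19, minimum C = -43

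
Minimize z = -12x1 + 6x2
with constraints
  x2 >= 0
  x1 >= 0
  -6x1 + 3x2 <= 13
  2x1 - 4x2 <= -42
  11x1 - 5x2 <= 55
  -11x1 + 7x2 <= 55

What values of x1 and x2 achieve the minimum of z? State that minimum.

Feasible corners and z = -12x1 + 6x2:
  (37/9, 113/9) → z = 26
  (74/9, 187/9) → z = 26
  (215/17, 286/17) → z = -864/17
  (30, 55) → z = -30

x1 = 215/17, x2 = 286/17, minimum z = -864/17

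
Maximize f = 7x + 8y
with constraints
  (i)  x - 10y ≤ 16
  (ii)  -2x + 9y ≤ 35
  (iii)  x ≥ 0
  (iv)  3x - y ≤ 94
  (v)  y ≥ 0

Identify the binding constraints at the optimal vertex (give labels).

(ii) and (iv)

Feasible corners and f = 7x + 8y:
  (924/29, 46/29) → f = 6836/29
  (16, 0) → f = 112
  (0, 35/9) → f = 280/9
  (881/25, 293/25) → f = 8511/25
  (0, 0) → f = 0

The maximum is at (881/25, 293/25). Substituting into each constraint, equality holds for (ii) and (iv); the remaining constraints have slack.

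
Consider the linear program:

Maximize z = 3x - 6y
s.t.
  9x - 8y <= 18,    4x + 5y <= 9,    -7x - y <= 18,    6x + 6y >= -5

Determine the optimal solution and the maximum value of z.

x = 2/3, y = -3/2, maximum z = 11

Feasible corners and z = 3x - 6y:
  (162/77, 9/77) → z = 432/77
  (2/3, -3/2) → z = 11
  (-99/31, 135/31) → z = -1107/31
  (-103/36, 73/36) → z = -83/4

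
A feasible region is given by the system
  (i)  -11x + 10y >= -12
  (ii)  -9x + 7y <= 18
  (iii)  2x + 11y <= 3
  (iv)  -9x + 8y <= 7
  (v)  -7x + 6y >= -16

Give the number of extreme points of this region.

4

Pairwise boundary intersections that survive every other constraint:
  (-264/13, -306/13)
  (54/47, 3/47)
  (-95/9, -11)
  (-53/115, 41/115)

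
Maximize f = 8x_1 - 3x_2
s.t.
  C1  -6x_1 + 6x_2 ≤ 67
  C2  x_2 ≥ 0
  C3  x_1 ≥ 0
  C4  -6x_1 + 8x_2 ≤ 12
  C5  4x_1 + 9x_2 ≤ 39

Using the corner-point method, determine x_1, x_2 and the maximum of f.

Feasible corners and f = 8x_1 - 3x_2:
  (0, 0) → f = 0
  (39/4, 0) → f = 78
  (0, 3/2) → f = -9/2
  (102/43, 141/43) → f = 393/43

At the optimal vertex, x_2 = 0 and 4x_1 + 9x_2 = 39.
Solving simultaneously gives x_1 = 39/4, x_2 = 0.

x_1 = 39/4, x_2 = 0, maximum f = 78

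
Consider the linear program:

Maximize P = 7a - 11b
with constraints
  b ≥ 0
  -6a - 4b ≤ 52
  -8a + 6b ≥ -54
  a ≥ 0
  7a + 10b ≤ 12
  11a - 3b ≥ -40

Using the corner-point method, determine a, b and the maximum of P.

a = 12/7, b = 0, maximum P = 12

Corner points and P = 7a - 11b:
  (0, 0) → P = 0
  (12/7, 0) → P = 12
  (0, 6/5) → P = -66/5

The binding constraints are b = 0 and 7a + 10b = 12.
Solving simultaneously gives a = 12/7, b = 0.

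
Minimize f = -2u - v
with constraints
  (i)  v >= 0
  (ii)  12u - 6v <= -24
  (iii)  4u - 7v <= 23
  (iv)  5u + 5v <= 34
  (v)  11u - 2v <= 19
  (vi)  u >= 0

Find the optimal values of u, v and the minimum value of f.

u = 14/15, v = 88/15, minimum f = -116/15

Corner points and f = -2u - v:
  (14/15, 88/15) → f = -116/15
  (0, 4) → f = -4
  (0, 34/5) → f = -34/5

At the optimal vertex, 12u - 6v = -24 and 5u + 5v = 34.
Solving simultaneously gives u = 14/15, v = 88/15.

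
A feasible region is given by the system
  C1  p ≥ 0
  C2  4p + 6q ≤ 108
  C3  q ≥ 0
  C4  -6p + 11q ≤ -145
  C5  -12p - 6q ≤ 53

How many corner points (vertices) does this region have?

Pairwise boundary intersections that survive every other constraint:
  (27, 0)
  (1029/40, 17/20)
  (145/6, 0)

3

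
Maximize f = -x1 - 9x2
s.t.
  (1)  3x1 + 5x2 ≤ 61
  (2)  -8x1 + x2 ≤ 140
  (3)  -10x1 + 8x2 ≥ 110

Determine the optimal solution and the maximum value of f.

x1 = -505/27, x2 = -260/27, maximum f = 2845/27

Vertices and f = -x1 - 9x2:
  (-639/43, 908/43) → f = -7533/43
  (-31/37, 470/37) → f = -4199/37
  (-505/27, -260/27) → f = 2845/27

At the optimal vertex, -8x1 + x2 = 140 and -10x1 + 8x2 = 110.
Solving simultaneously gives x1 = -505/27, x2 = -260/27.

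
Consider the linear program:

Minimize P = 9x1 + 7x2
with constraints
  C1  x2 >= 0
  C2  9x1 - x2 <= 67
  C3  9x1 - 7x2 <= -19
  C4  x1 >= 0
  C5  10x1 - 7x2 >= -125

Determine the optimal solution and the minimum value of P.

x1 = 0, x2 = 19/7, minimum P = 19

Vertices and P = 9x1 + 7x2:
  (244/27, 43/3) → P = 545/3
  (594/53, 1795/53) → P = 17911/53
  (0, 19/7) → P = 19
  (0, 125/7) → P = 125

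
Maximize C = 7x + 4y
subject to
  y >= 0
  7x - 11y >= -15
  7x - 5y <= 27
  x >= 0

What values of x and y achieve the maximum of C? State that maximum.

x = 62/7, y = 7, maximum C = 90

Vertices and C = 7x + 4y:
  (27/7, 0) → C = 27
  (0, 0) → C = 0
  (62/7, 7) → C = 90
  (0, 15/11) → C = 60/11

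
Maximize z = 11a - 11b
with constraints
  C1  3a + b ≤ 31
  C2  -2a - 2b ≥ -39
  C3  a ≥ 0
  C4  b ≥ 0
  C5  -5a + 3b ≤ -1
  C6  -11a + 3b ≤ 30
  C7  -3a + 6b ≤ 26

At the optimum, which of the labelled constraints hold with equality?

Vertices and z = 11a - 11b:
  (31/3, 0) → z = 341/3
  (160/21, 57/7) → z = -121/21
  (1/5, 0) → z = 11/5
  (4, 19/3) → z = -77/3

The maximum is at (31/3, 0). Substituting into each constraint, equality holds for C1 and C4; the remaining constraints have slack.

C1 and C4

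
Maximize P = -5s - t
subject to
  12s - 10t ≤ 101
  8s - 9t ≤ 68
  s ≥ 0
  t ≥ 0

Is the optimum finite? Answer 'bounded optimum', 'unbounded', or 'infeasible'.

Corner points and P = -5s - t:
  (101/12, 0) → P = -505/12
  (0, 0) → P = 0
The feasible region has finitely many vertices and no improving ray; the maximum is 0 at (0, 0).

bounded optimum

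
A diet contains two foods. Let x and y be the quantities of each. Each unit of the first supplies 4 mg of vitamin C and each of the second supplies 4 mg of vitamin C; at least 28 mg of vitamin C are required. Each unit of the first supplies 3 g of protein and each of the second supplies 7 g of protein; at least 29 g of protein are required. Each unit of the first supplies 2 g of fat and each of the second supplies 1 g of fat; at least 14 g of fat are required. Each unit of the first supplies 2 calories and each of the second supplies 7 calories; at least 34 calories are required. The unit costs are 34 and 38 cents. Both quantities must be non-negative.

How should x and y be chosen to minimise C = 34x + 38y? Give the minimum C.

Feasible corners and C = 34x + 38y:
  (0, 14) → C = 532
  (17, 0) → C = 578
  (16/3, 10/3) → C = 308
The feasible region is unbounded (it extends along (0, 1), (1, 0)), but C strictly increases along every unbounded feasible direction, so there is no improving ray and the minimum is attained at a vertex.

The optimum lies where 2x + y = 14 and 2x + 7y = 34.
Solving simultaneously gives x = 16/3, y = 10/3.

x = 16/3, y = 10/3, minimum C = 308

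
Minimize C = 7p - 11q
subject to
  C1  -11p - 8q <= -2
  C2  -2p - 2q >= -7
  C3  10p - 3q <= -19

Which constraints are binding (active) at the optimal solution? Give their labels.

C1 and C2

Feasible corners and C = 7p - 11q:
  (-26/3, 73/6) → C = -389/2
  (-146/113, 229/113) → C = -3541/113
  (-17/26, 54/13) → C = -1307/26

The minimum is at (-26/3, 73/6). Substituting into each constraint, equality holds for C1 and C2; the remaining constraints have slack.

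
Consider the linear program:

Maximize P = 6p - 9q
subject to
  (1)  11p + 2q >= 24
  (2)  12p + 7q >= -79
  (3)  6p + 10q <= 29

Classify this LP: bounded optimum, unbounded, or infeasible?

unbounded

From the feasible point (326/53, -1157/53), moving in the direction (7, -12) keeps every constraint satisfied while P increases without bound.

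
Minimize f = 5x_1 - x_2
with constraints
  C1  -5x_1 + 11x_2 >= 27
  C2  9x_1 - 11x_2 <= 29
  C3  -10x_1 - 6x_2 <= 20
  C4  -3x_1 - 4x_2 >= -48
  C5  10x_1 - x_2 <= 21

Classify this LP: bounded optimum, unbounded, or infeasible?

bounded optimum

Vertices and f = 5x_1 - x_2:
  (-191/70, 17/14) → f = -104/7
  (86/35, 25/7) → f = 61/7
  (-184/11, 270/11) → f = -1190/11
  (132/43, 417/43) → f = 243/43
The feasible region has finitely many vertices and no improving ray; the minimum is -1190/11 at (-184/11, 270/11).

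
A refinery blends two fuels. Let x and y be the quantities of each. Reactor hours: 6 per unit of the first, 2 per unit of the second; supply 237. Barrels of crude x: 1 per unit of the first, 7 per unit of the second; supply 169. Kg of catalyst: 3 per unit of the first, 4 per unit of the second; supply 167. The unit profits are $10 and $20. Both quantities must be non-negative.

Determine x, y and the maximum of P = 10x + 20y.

The binding constraints are x + 7y = 169 and 3x + 4y = 167.
Solving simultaneously gives x = 29, y = 20.

x = 29, y = 20, maximum P = 690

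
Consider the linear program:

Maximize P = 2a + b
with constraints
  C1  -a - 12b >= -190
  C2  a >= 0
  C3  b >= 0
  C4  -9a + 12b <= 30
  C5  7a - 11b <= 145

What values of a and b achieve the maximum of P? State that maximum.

Corner points and P = 2a + b:
  (16, 29/2) → P = 93/2
  (766/19, 237/19) → P = 1769/19
  (0, 0) → P = 0
  (0, 5/2) → P = 5/2
  (145/7, 0) → P = 290/7

a = 766/19, b = 237/19, maximum P = 1769/19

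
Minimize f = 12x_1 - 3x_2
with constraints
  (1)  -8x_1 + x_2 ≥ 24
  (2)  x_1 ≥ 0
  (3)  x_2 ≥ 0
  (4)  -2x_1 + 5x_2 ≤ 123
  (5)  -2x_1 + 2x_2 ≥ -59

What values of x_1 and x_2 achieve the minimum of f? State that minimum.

The binding constraints are x_1 = 0 and -2x_1 + 5x_2 = 123.
Solving simultaneously gives x_1 = 0, x_2 = 123/5.

x_1 = 0, x_2 = 123/5, minimum f = -369/5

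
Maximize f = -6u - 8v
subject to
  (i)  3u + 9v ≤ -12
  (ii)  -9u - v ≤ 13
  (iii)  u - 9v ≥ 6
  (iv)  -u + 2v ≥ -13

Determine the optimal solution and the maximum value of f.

u = -13/19, v = -130/19, maximum f = 1118/19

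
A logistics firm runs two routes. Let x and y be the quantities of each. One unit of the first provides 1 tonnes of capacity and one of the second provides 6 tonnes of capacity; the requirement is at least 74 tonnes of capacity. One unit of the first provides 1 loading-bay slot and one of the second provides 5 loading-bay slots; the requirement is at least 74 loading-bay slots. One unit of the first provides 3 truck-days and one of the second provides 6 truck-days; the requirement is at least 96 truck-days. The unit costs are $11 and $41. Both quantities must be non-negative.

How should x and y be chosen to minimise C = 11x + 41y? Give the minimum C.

Vertices and C = 11x + 41y:
  (0, 16) → C = 656
  (74, 0) → C = 814
  (4, 14) → C = 618
The feasible region is unbounded (it extends along (0, 1), (1, 0)), but C strictly increases along every unbounded feasible direction, so there is no improving ray and the minimum is attained at a vertex.

x = 4, y = 14, minimum C = 618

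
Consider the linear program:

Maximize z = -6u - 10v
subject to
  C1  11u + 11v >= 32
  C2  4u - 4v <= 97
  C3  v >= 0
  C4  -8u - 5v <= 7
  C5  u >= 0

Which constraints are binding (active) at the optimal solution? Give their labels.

C1 and C3

Vertices and z = -6u - 10v:
  (32/11, 0) → z = -192/11
  (0, 32/11) → z = -320/11
  (97/4, 0) → z = -291/2
The feasible region is unbounded (it extends along (1, 1), (0, 1)), but z strictly decreases along every unbounded feasible direction, so there is no improving ray and the maximum is attained at a vertex.

The maximum is at (32/11, 0). Substituting into each constraint, equality holds for C1 and C3; the remaining constraints have slack.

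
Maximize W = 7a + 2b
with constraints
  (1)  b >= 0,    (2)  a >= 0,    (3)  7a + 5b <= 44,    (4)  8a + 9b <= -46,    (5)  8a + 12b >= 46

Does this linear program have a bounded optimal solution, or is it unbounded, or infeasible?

infeasible

The boundaries b = 0 and 7a + 5b = 44 meet at (44/7, 0), but that point violates 8a + 9b ≤ -46. Every candidate vertex is excluded by some other constraint, so the feasible region is empty.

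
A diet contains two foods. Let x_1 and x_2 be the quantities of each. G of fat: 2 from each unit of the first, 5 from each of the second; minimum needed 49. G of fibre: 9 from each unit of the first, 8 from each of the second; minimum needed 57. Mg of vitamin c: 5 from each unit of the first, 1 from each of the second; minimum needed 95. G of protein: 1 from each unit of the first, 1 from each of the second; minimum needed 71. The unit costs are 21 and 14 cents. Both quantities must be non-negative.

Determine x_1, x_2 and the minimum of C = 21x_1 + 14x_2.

Vertices and C = 21x_1 + 14x_2:
  (0, 95) → C = 1330
  (71, 0) → C = 1491
  (6, 65) → C = 1036
The feasible region is unbounded (it extends along (0, 1), (1, 0)), but C strictly increases along every unbounded feasible direction, so there is no improving ray and the minimum is attained at a vertex.

x_1 = 6, x_2 = 65, minimum C = 1036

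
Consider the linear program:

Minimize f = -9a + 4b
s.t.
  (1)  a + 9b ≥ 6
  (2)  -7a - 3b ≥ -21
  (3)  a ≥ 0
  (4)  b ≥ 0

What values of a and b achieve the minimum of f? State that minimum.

a = 57/20, b = 7/20, minimum f = -97/4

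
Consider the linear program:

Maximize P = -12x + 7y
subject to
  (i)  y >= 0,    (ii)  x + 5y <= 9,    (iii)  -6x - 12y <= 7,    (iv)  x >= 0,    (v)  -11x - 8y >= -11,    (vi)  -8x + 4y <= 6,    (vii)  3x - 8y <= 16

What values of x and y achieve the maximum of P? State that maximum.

x = 0, y = 11/8, maximum P = 77/8

Corner points and P = -12x + 7y:
  (0, 0) → P = 0
  (1, 0) → P = -12
  (0, 11/8) → P = 77/8

The binding constraints are x = 0 and -11x - 8y = -11.
Solving simultaneously gives x = 0, y = 11/8.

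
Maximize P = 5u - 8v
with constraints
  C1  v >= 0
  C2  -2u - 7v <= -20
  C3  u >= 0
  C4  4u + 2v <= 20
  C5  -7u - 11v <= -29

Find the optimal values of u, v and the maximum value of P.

u = 25/6, v = 5/3, maximum P = 15/2

Corner points and P = 5u - 8v:
  (0, 20/7) → P = -160/7
  (25/6, 5/3) → P = 15/2
  (0, 10) → P = -80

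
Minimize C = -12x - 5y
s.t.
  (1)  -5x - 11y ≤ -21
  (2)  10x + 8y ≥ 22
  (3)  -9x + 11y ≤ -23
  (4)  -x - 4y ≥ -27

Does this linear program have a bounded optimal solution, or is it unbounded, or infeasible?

From the feasible point (22/7, 37/77), moving in the direction (4, -1) keeps every constraint satisfied while C decreases without bound.

unbounded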